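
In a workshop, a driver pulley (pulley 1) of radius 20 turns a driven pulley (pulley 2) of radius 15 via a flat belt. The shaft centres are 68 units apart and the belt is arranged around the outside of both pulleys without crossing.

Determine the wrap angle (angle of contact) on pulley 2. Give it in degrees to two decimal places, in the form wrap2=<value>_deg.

open belt: β = asin((r2−r1)/C) = asin(-5/68) = -4.2167°
wrap1 = π − 2β = 188.4335°
wrap2 = π + 2β = 171.5665°

wrap2=171.57_deg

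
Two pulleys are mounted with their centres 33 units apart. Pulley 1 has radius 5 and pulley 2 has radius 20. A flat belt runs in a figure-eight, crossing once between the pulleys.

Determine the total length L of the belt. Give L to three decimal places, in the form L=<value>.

crossed belt: β = asin((r1+r2)/C) = asin(25/33) = 49.2509°
wrap1 = wrap2 = π + 2β = 278.5019°
tangent length = C·cosβ = 21.5407
L = (r1+r2)·wrap + 2·C·cosβ = 25·4.8608 + 2·21.5407 = 164.6007

L=164.601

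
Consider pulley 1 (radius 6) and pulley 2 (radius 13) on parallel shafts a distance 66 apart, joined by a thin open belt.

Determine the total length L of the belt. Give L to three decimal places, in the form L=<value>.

open belt: β = asin((r2−r1)/C) = asin(7/66) = 6.0883°
wrap1 = π − 2β = 167.8234°
wrap2 = π + 2β = 192.1766°
tangent length = C·cosβ = 65.6277
L = r1·wrap1 + r2·wrap2 + 2·C·cosβ = 6·2.9291 + 13·3.3541 + 2·65.6277 = 192.4334

L=192.433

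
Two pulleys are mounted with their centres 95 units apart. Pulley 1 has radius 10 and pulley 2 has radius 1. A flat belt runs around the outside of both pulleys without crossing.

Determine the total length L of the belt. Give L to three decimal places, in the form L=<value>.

L=225.411

open belt: β = asin((r2−r1)/C) = asin(-9/95) = -5.4362°
wrap1 = π − 2β = 190.8723°
wrap2 = π + 2β = 169.1277°
tangent length = C·cosβ = 94.5727
L = r1·wrap1 + r2·wrap2 + 2·C·cosβ = 10·3.3314 + 1·2.9518 + 2·94.5727 = 225.4108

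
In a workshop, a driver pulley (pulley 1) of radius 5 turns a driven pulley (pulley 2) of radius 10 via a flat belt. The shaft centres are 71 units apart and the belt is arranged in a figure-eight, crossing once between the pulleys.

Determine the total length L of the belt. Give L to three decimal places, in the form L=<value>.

crossed belt: β = asin((r1+r2)/C) = asin(15/71) = 12.1966°
wrap1 = wrap2 = π + 2β = 204.3933°
tangent length = C·cosβ = 69.3974
L = (r1+r2)·wrap + 2·C·cosβ = 15·3.5673 + 2·69.3974 = 192.3049

L=192.305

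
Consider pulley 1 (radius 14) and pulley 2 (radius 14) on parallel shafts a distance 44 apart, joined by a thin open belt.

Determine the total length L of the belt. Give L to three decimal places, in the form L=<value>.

L=175.965

open belt: β = asin((r2−r1)/C) = asin(0/44) = 0.0000°
wrap1 = π − 2β = 180.0000°
wrap2 = π + 2β = 180.0000°
tangent length = C·cosβ = 44.0000
L = r1·wrap1 + r2·wrap2 + 2·C·cosβ = 14·3.1416 + 14·3.1416 + 2·44.0000 = 175.9646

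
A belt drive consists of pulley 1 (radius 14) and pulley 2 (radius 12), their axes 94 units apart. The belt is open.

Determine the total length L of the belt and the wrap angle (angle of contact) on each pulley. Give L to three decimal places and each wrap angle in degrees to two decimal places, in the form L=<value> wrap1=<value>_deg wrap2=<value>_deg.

open belt: β = asin((r2−r1)/C) = asin(-2/94) = -1.2192°
wrap1 = π − 2β = 182.4383°
wrap2 = π + 2β = 177.5617°
tangent length = C·cosβ = 93.9787
L = r1·wrap1 + r2·wrap2 + 2·C·cosβ = 14·3.1841 + 12·3.0990 + 2·93.9787 = 269.7240

L=269.724 wrap1=182.44_deg wrap2=177.56_deg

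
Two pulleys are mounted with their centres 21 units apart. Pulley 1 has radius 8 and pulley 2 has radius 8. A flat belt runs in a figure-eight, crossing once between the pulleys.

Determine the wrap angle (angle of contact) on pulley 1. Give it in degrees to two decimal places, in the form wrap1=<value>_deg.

wrap1=279.26_deg

crossed belt: β = asin((r1+r2)/C) = asin(16/21) = 49.6324°
wrap1 = wrap2 = π + 2β = 279.2648°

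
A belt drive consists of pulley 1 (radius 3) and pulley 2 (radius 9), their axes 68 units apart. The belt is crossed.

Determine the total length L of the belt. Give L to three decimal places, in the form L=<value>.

L=175.822

crossed belt: β = asin((r1+r2)/C) = asin(12/68) = 10.1642°
wrap1 = wrap2 = π + 2β = 200.3285°
tangent length = C·cosβ = 66.9328
L = (r1+r2)·wrap + 2·C·cosβ = 12·3.4964 + 2·66.9328 = 175.8223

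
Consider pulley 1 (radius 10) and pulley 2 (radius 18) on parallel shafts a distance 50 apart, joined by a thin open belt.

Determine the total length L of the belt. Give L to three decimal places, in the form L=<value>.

L=189.247

open belt: β = asin((r2−r1)/C) = asin(8/50) = 9.2069°
wrap1 = π − 2β = 161.5862°
wrap2 = π + 2β = 198.4138°
tangent length = C·cosβ = 49.3559
L = r1·wrap1 + r2·wrap2 + 2·C·cosβ = 10·2.8202 + 18·3.4630 + 2·49.3559 = 189.2473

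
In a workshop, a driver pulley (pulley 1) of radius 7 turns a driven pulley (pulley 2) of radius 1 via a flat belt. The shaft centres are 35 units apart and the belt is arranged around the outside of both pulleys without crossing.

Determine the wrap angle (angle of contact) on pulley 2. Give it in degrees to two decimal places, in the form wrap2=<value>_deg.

wrap2=160.26_deg

open belt: β = asin((r2−r1)/C) = asin(-6/35) = -9.8709°
wrap1 = π − 2β = 199.7418°
wrap2 = π + 2β = 160.2582°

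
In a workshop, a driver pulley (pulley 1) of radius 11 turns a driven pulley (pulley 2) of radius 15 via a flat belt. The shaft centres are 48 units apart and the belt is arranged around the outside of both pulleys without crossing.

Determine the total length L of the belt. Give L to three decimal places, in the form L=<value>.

open belt: β = asin((r2−r1)/C) = asin(4/48) = 4.7802°
wrap1 = π − 2β = 170.4396°
wrap2 = π + 2β = 189.5604°
tangent length = C·cosβ = 47.8330
L = r1·wrap1 + r2·wrap2 + 2·C·cosβ = 11·2.9747 + 15·3.3085 + 2·47.8330 = 178.0149

L=178.015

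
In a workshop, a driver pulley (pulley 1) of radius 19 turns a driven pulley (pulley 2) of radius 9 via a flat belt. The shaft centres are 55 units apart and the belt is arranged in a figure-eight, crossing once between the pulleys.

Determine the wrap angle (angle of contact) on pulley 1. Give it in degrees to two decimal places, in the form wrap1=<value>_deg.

crossed belt: β = asin((r1+r2)/C) = asin(28/55) = 30.6033°
wrap1 = wrap2 = π + 2β = 241.2066°

wrap1=241.21_deg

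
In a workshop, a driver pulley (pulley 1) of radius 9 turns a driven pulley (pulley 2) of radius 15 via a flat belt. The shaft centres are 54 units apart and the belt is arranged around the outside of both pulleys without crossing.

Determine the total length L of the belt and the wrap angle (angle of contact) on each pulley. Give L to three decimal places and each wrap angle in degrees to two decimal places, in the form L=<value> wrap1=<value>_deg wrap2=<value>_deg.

open belt: β = asin((r2−r1)/C) = asin(6/54) = 6.3794°
wrap1 = π − 2β = 167.2413°
wrap2 = π + 2β = 192.7587°
tangent length = C·cosβ = 53.6656
L = r1·wrap1 + r2·wrap2 + 2·C·cosβ = 9·2.9189 + 15·3.3643 + 2·53.6656 = 184.0656

L=184.066 wrap1=167.24_deg wrap2=192.76_deg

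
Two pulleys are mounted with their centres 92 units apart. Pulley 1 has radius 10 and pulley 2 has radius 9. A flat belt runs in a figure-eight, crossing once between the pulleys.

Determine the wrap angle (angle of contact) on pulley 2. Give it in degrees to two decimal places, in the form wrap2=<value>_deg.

wrap2=203.84_deg

crossed belt: β = asin((r1+r2)/C) = asin(19/92) = 11.9186°
wrap1 = wrap2 = π + 2β = 203.8372°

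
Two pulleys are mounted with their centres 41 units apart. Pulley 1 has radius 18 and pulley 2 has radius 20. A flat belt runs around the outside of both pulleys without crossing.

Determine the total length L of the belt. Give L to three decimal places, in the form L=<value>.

L=201.478

open belt: β = asin((r2−r1)/C) = asin(2/41) = 2.7960°
wrap1 = π − 2β = 174.4079°
wrap2 = π + 2β = 185.5921°
tangent length = C·cosβ = 40.9512
L = r1·wrap1 + r2·wrap2 + 2·C·cosβ = 18·3.0440 + 20·3.2392 + 2·40.9512 = 201.4781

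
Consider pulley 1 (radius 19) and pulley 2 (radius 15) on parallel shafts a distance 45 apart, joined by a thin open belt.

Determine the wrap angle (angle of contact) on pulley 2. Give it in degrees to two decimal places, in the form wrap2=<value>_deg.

wrap2=169.80_deg

open belt: β = asin((r2−r1)/C) = asin(-4/45) = -5.0997°
wrap1 = π − 2β = 190.1994°
wrap2 = π + 2β = 169.8006°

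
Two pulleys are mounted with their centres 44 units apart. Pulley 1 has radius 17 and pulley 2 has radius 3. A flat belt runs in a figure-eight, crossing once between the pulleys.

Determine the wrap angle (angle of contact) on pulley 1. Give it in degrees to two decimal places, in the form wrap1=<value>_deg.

wrap1=234.07_deg

crossed belt: β = asin((r1+r2)/C) = asin(20/44) = 27.0357°
wrap1 = wrap2 = π + 2β = 234.0714°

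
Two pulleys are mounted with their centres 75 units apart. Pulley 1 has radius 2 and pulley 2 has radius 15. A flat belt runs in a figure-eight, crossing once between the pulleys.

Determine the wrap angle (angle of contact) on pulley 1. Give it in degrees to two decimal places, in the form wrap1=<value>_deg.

crossed belt: β = asin((r1+r2)/C) = asin(17/75) = 13.1009°
wrap1 = wrap2 = π + 2β = 206.2018°

wrap1=206.20_deg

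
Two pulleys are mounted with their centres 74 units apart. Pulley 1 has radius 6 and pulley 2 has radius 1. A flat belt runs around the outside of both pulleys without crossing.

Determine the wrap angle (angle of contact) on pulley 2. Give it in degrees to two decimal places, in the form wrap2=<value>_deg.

open belt: β = asin((r2−r1)/C) = asin(-5/74) = -3.8743°
wrap1 = π − 2β = 187.7486°
wrap2 = π + 2β = 172.2514°

wrap2=172.25_deg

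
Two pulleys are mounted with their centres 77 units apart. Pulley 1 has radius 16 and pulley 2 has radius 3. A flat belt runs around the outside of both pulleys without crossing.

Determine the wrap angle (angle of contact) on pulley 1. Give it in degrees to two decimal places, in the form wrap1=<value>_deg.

open belt: β = asin((r2−r1)/C) = asin(-13/77) = -9.7199°
wrap1 = π − 2β = 199.4397°
wrap2 = π + 2β = 160.5603°

wrap1=199.44_deg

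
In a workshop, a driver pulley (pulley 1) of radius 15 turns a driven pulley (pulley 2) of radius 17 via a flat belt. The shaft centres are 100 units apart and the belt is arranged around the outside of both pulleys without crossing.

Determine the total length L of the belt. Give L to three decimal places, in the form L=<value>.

L=300.571

open belt: β = asin((r2−r1)/C) = asin(2/100) = 1.1460°
wrap1 = π − 2β = 177.7080°
wrap2 = π + 2β = 182.2920°
tangent length = C·cosβ = 99.9800
L = r1·wrap1 + r2·wrap2 + 2·C·cosβ = 15·3.1016 + 17·3.1816 + 2·99.9800 = 300.5710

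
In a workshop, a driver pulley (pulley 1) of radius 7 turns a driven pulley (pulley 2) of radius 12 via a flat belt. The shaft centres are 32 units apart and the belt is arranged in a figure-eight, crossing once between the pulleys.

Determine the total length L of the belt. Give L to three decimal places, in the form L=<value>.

crossed belt: β = asin((r1+r2)/C) = asin(19/32) = 36.4236°
wrap1 = wrap2 = π + 2β = 252.8471°
tangent length = C·cosβ = 25.7488
L = (r1+r2)·wrap + 2·C·cosβ = 19·4.4130 + 2·25.7488 = 135.3449

L=135.345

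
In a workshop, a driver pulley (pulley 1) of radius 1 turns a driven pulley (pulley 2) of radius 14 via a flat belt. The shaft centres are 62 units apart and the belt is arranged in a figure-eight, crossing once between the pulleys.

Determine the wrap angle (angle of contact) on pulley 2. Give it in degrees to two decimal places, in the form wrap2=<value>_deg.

wrap2=208.00_deg

crossed belt: β = asin((r1+r2)/C) = asin(15/62) = 14.0008°
wrap1 = wrap2 = π + 2β = 208.0016°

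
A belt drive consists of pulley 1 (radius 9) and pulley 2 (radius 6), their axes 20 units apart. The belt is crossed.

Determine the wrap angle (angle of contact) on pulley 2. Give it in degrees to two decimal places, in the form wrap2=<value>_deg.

wrap2=277.18_deg

crossed belt: β = asin((r1+r2)/C) = asin(15/20) = 48.5904°
wrap1 = wrap2 = π + 2β = 277.1808°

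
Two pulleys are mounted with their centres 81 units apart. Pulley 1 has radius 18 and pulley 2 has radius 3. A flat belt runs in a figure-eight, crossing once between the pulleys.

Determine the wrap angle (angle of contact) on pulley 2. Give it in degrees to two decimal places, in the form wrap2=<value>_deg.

crossed belt: β = asin((r1+r2)/C) = asin(21/81) = 15.0261°
wrap1 = wrap2 = π + 2β = 210.0522°

wrap2=210.05_deg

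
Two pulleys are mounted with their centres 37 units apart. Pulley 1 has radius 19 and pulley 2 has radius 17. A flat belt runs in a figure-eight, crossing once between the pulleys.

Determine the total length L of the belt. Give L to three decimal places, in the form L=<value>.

L=226.505

crossed belt: β = asin((r1+r2)/C) = asin(36/37) = 76.6488°
wrap1 = wrap2 = π + 2β = 333.2976°
tangent length = C·cosβ = 8.5440
L = (r1+r2)·wrap + 2·C·cosβ = 36·5.8171 + 2·8.5440 = 226.5051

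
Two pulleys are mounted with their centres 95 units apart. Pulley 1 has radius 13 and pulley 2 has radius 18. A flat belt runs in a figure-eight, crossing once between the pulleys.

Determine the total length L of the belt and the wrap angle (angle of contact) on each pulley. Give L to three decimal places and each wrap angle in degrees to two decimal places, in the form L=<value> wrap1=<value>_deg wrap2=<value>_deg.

crossed belt: β = asin((r1+r2)/C) = asin(31/95) = 19.0453°
wrap1 = wrap2 = π + 2β = 218.0906°
tangent length = C·cosβ = 89.7998
L = (r1+r2)·wrap + 2·C·cosβ = 31·3.8064 + 2·89.7998 = 297.5979

L=297.598 wrap1=218.09_deg wrap2=218.09_deg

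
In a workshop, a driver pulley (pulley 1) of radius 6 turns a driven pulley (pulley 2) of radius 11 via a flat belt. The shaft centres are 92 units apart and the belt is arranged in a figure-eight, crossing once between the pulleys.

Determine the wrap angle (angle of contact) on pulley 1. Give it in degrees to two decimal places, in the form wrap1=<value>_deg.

wrap1=201.30_deg

crossed belt: β = asin((r1+r2)/C) = asin(17/92) = 10.6485°
wrap1 = wrap2 = π + 2β = 201.2969°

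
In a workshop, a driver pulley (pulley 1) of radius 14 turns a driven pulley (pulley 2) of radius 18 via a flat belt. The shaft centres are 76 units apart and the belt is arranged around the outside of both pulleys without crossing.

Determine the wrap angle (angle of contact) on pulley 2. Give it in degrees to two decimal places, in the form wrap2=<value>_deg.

wrap2=186.03_deg

open belt: β = asin((r2−r1)/C) = asin(4/76) = 3.0170°
wrap1 = π − 2β = 173.9661°
wrap2 = π + 2β = 186.0339°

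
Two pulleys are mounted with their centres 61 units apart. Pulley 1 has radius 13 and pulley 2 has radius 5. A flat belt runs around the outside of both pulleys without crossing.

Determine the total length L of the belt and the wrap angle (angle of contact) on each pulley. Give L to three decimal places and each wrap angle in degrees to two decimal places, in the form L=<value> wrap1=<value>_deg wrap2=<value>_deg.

L=179.599 wrap1=195.07_deg wrap2=164.93_deg

open belt: β = asin((r2−r1)/C) = asin(-8/61) = -7.5359°
wrap1 = π − 2β = 195.0718°
wrap2 = π + 2β = 164.9282°
tangent length = C·cosβ = 60.4731
L = r1·wrap1 + r2·wrap2 + 2·C·cosβ = 13·3.4046 + 5·2.8785 + 2·60.4731 = 179.5994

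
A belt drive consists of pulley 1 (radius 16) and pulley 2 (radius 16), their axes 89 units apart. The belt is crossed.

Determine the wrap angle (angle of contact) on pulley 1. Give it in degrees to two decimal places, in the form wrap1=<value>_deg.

crossed belt: β = asin((r1+r2)/C) = asin(32/89) = 21.0726°
wrap1 = wrap2 = π + 2β = 222.1452°

wrap1=222.15_deg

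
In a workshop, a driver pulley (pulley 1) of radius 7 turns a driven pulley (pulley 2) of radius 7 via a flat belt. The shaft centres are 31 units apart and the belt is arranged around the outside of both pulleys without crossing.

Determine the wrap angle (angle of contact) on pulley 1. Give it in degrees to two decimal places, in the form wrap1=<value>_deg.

wrap1=180.00_deg

open belt: β = asin((r2−r1)/C) = asin(0/31) = 0.0000°
wrap1 = π − 2β = 180.0000°
wrap2 = π + 2β = 180.0000°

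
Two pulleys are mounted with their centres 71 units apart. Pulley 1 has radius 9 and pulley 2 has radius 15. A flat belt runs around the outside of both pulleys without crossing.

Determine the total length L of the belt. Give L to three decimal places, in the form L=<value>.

L=217.906

open belt: β = asin((r2−r1)/C) = asin(6/71) = 4.8477°
wrap1 = π − 2β = 170.3046°
wrap2 = π + 2β = 189.6954°
tangent length = C·cosβ = 70.7460
L = r1·wrap1 + r2·wrap2 + 2·C·cosβ = 9·2.9724 + 15·3.3108 + 2·70.7460 = 217.9056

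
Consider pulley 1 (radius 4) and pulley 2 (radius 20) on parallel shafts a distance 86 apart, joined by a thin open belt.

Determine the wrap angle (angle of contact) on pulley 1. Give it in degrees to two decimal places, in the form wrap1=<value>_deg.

open belt: β = asin((r2−r1)/C) = asin(16/86) = 10.7222°
wrap1 = π − 2β = 158.5557°
wrap2 = π + 2β = 201.4443°

wrap1=158.56_deg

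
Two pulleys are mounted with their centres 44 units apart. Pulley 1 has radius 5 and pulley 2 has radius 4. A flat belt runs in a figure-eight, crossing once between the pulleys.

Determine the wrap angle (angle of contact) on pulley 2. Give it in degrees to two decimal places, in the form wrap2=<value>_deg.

crossed belt: β = asin((r1+r2)/C) = asin(9/44) = 11.8029°
wrap1 = wrap2 = π + 2β = 203.6058°

wrap2=203.61_deg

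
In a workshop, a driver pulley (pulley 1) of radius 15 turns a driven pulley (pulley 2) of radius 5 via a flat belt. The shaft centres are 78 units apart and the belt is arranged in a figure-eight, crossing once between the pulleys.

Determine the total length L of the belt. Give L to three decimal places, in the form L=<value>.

crossed belt: β = asin((r1+r2)/C) = asin(20/78) = 14.8572°
wrap1 = wrap2 = π + 2β = 209.7143°
tangent length = C·cosβ = 75.3923
L = (r1+r2)·wrap + 2·C·cosβ = 20·3.6602 + 2·75.3923 = 223.9887

L=223.989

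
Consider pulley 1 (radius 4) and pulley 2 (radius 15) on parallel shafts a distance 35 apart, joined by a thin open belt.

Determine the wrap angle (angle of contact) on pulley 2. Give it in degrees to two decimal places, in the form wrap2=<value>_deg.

open belt: β = asin((r2−r1)/C) = asin(11/35) = 18.3177°
wrap1 = π − 2β = 143.3646°
wrap2 = π + 2β = 216.6354°

wrap2=216.64_deg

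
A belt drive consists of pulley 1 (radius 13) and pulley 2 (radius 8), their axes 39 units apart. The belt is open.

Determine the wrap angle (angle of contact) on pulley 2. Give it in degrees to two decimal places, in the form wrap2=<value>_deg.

wrap2=165.27_deg

open belt: β = asin((r2−r1)/C) = asin(-5/39) = -7.3659°
wrap1 = π − 2β = 194.7318°
wrap2 = π + 2β = 165.2682°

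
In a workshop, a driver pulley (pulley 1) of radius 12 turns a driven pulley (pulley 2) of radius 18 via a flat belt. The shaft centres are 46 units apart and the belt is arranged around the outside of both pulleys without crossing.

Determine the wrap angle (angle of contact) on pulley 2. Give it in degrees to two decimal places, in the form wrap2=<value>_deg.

open belt: β = asin((r2−r1)/C) = asin(6/46) = 7.4947°
wrap1 = π − 2β = 165.0106°
wrap2 = π + 2β = 194.9894°

wrap2=194.99_deg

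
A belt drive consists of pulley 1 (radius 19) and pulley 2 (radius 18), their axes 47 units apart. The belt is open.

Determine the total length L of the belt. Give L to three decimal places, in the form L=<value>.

open belt: β = asin((r2−r1)/C) = asin(-1/47) = -1.2192°
wrap1 = π − 2β = 182.4383°
wrap2 = π + 2β = 177.5617°
tangent length = C·cosβ = 46.9894
L = r1·wrap1 + r2·wrap2 + 2·C·cosβ = 19·3.1841 + 18·3.0990 + 2·46.9894 = 210.2602

L=210.260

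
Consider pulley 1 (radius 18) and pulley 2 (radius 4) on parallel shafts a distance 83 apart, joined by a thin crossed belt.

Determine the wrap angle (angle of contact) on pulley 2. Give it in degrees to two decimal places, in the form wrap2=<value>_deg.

crossed belt: β = asin((r1+r2)/C) = asin(22/83) = 15.3705°
wrap1 = wrap2 = π + 2β = 210.7411°

wrap2=210.74_deg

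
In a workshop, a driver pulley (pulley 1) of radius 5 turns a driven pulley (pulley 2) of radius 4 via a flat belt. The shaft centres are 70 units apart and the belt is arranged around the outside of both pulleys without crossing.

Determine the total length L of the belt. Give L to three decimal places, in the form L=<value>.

L=168.289

open belt: β = asin((r2−r1)/C) = asin(-1/70) = -0.8185°
wrap1 = π − 2β = 181.6371°
wrap2 = π + 2β = 178.3629°
tangent length = C·cosβ = 69.9929
L = r1·wrap1 + r2·wrap2 + 2·C·cosβ = 5·3.1702 + 4·3.1130 + 2·69.9929 = 168.2886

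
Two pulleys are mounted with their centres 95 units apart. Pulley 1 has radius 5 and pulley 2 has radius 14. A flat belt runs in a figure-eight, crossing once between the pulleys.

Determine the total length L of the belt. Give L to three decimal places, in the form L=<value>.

crossed belt: β = asin((r1+r2)/C) = asin(19/95) = 11.5370°
wrap1 = wrap2 = π + 2β = 203.0739°
tangent length = C·cosβ = 93.0806
L = (r1+r2)·wrap + 2·C·cosβ = 19·3.5443 + 2·93.0806 = 253.5031

L=253.503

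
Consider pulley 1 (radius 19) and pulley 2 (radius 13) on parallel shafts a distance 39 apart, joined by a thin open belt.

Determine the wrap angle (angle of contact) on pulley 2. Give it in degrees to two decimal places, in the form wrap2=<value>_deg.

wrap2=162.30_deg

open belt: β = asin((r2−r1)/C) = asin(-6/39) = -8.8499°
wrap1 = π − 2β = 197.6998°
wrap2 = π + 2β = 162.3002°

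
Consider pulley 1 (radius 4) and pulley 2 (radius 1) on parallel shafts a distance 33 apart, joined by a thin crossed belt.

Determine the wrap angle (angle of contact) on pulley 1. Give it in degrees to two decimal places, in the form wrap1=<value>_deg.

wrap1=197.43_deg

crossed belt: β = asin((r1+r2)/C) = asin(5/33) = 8.7147°
wrap1 = wrap2 = π + 2β = 197.4295°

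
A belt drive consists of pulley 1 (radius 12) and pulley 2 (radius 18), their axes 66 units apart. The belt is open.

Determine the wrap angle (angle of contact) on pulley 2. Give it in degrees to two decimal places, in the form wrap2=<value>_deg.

open belt: β = asin((r2−r1)/C) = asin(6/66) = 5.2159°
wrap1 = π − 2β = 169.5682°
wrap2 = π + 2β = 190.4318°

wrap2=190.43_deg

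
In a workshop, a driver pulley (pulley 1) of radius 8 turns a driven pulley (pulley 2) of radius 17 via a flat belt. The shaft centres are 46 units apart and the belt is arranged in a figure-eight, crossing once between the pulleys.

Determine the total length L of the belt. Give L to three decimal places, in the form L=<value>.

crossed belt: β = asin((r1+r2)/C) = asin(25/46) = 32.9207°
wrap1 = wrap2 = π + 2β = 245.8415°
tangent length = C·cosβ = 38.6135
L = (r1+r2)·wrap + 2·C·cosβ = 25·4.2907 + 2·38.6135 = 184.4955

L=184.496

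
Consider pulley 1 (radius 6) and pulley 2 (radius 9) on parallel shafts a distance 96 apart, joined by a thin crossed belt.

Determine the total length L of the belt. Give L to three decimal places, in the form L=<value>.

crossed belt: β = asin((r1+r2)/C) = asin(15/96) = 8.9893°
wrap1 = wrap2 = π + 2β = 197.9786°
tangent length = C·cosβ = 94.8209
L = (r1+r2)·wrap + 2·C·cosβ = 15·3.4554 + 2·94.8209 = 241.4724

L=241.472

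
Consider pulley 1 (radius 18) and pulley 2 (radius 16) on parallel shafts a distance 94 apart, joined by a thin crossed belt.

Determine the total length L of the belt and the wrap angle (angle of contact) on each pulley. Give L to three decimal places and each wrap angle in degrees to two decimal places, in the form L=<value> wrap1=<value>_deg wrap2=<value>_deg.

L=307.252 wrap1=222.41_deg wrap2=222.41_deg

crossed belt: β = asin((r1+r2)/C) = asin(34/94) = 21.2048°
wrap1 = wrap2 = π + 2β = 222.4095°
tangent length = C·cosβ = 87.6356
L = (r1+r2)·wrap + 2·C·cosβ = 34·3.8818 + 2·87.6356 = 307.2517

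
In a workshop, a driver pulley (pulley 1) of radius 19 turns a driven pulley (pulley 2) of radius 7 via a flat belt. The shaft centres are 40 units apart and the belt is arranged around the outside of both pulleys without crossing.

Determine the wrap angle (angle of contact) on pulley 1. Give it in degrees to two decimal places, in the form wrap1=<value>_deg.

open belt: β = asin((r2−r1)/C) = asin(-12/40) = -17.4576°
wrap1 = π − 2β = 214.9152°
wrap2 = π + 2β = 145.0848°

wrap1=214.92_deg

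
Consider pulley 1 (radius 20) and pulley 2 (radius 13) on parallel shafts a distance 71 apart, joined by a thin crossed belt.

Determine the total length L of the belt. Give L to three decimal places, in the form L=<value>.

crossed belt: β = asin((r1+r2)/C) = asin(33/71) = 27.6966°
wrap1 = wrap2 = π + 2β = 235.3931°
tangent length = C·cosβ = 62.8649
L = (r1+r2)·wrap + 2·C·cosβ = 33·4.1084 + 2·62.8649 = 261.3066

L=261.307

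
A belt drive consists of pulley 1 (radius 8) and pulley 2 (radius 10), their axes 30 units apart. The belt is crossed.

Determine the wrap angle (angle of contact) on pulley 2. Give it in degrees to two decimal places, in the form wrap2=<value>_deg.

crossed belt: β = asin((r1+r2)/C) = asin(18/30) = 36.8699°
wrap1 = wrap2 = π + 2β = 253.7398°

wrap2=253.74_deg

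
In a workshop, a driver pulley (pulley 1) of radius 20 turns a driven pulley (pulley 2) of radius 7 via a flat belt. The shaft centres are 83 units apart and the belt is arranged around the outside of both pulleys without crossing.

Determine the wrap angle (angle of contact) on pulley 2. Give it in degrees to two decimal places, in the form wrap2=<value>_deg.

wrap2=161.98_deg

open belt: β = asin((r2−r1)/C) = asin(-13/83) = -9.0111°
wrap1 = π − 2β = 198.0223°
wrap2 = π + 2β = 161.9777°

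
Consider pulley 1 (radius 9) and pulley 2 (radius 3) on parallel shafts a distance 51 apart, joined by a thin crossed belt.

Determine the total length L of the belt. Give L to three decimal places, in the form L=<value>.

L=142.536

crossed belt: β = asin((r1+r2)/C) = asin(12/51) = 13.6090°
wrap1 = wrap2 = π + 2β = 207.2179°
tangent length = C·cosβ = 49.5681
L = (r1+r2)·wrap + 2·C·cosβ = 12·3.6166 + 2·49.5681 = 142.5359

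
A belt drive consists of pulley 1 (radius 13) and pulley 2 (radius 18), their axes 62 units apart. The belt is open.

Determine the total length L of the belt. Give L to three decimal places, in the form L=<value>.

open belt: β = asin((r2−r1)/C) = asin(5/62) = 4.6257°
wrap1 = π − 2β = 170.7487°
wrap2 = π + 2β = 189.2513°
tangent length = C·cosβ = 61.7981
L = r1·wrap1 + r2·wrap2 + 2·C·cosβ = 13·2.9801 + 18·3.3031 + 2·61.7981 = 221.7928

L=221.793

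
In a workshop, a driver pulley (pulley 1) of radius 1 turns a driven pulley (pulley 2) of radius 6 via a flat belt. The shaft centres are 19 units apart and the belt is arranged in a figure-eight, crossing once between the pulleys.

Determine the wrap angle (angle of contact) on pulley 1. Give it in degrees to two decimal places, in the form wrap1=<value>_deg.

crossed belt: β = asin((r1+r2)/C) = asin(7/19) = 21.6183°
wrap1 = wrap2 = π + 2β = 223.2365°

wrap1=223.24_deg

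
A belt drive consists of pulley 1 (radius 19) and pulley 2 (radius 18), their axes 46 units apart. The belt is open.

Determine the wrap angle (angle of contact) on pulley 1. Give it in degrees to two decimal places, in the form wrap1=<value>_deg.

wrap1=182.49_deg

open belt: β = asin((r2−r1)/C) = asin(-1/46) = -1.2457°
wrap1 = π − 2β = 182.4913°
wrap2 = π + 2β = 177.5087°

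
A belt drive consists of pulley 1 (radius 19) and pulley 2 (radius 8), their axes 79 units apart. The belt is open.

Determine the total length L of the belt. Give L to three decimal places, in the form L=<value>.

L=244.357

open belt: β = asin((r2−r1)/C) = asin(-11/79) = -8.0039°
wrap1 = π − 2β = 196.0078°
wrap2 = π + 2β = 163.9922°
tangent length = C·cosβ = 78.2304
L = r1·wrap1 + r2·wrap2 + 2·C·cosβ = 19·3.4210 + 8·2.8622 + 2·78.2304 = 244.3571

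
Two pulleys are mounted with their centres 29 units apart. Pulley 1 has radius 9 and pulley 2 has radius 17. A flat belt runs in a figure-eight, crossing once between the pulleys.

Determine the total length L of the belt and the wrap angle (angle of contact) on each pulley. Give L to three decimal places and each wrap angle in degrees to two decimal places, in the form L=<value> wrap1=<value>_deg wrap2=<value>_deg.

L=165.192 wrap1=307.42_deg wrap2=307.42_deg

crossed belt: β = asin((r1+r2)/C) = asin(26/29) = 63.7084°
wrap1 = wrap2 = π + 2β = 307.4169°
tangent length = C·cosβ = 12.8452
L = (r1+r2)·wrap + 2·C·cosβ = 26·5.3654 + 2·12.8452 = 165.1918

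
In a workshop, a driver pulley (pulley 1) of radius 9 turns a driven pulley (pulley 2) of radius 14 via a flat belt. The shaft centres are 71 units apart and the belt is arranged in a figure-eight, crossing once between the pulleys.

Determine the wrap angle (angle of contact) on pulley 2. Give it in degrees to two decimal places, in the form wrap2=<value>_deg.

wrap2=217.80_deg

crossed belt: β = asin((r1+r2)/C) = asin(23/71) = 18.9016°
wrap1 = wrap2 = π + 2β = 217.8032°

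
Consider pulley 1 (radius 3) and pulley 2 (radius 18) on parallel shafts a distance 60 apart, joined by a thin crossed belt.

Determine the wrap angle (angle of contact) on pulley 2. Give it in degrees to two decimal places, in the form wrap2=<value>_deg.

crossed belt: β = asin((r1+r2)/C) = asin(21/60) = 20.4873°
wrap1 = wrap2 = π + 2β = 220.9746°

wrap2=220.97_deg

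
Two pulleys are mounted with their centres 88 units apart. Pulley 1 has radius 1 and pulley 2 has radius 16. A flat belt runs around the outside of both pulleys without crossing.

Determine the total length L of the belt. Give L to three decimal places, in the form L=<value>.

open belt: β = asin((r2−r1)/C) = asin(15/88) = 9.8142°
wrap1 = π − 2β = 160.3715°
wrap2 = π + 2β = 199.6285°
tangent length = C·cosβ = 86.7122
L = r1·wrap1 + r2·wrap2 + 2·C·cosβ = 1·2.7990 + 16·3.4842 + 2·86.7122 = 231.9701

L=231.970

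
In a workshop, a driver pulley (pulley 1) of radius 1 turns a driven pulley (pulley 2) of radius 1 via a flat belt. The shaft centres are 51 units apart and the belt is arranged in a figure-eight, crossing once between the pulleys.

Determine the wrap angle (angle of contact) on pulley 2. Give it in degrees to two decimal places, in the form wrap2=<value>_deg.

crossed belt: β = asin((r1+r2)/C) = asin(2/51) = 2.2475°
wrap1 = wrap2 = π + 2β = 184.4949°

wrap2=184.49_deg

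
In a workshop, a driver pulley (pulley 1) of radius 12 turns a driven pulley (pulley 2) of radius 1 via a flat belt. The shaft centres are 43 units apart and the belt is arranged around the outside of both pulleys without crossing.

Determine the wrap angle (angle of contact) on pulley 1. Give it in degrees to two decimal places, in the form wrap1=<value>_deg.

wrap1=209.64_deg

open belt: β = asin((r2−r1)/C) = asin(-11/43) = -14.8218°
wrap1 = π − 2β = 209.6436°
wrap2 = π + 2β = 150.3564°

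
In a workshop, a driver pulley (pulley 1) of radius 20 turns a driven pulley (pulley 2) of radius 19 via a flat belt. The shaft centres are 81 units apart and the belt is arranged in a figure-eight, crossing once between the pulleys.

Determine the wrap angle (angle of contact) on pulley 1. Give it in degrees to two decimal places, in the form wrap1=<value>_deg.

wrap1=237.56_deg

crossed belt: β = asin((r1+r2)/C) = asin(39/81) = 28.7822°
wrap1 = wrap2 = π + 2β = 237.5644°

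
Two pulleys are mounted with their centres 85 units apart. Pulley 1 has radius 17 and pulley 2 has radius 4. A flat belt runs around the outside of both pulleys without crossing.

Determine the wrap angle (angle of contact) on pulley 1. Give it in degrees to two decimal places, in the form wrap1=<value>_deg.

open belt: β = asin((r2−r1)/C) = asin(-13/85) = -8.7974°
wrap1 = π − 2β = 197.5948°
wrap2 = π + 2β = 162.4052°

wrap1=197.59_deg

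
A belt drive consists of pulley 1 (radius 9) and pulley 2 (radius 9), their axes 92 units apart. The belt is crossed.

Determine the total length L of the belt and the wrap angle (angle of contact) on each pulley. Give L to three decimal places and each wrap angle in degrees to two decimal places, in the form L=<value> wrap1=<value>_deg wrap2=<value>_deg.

L=244.082 wrap1=202.57_deg wrap2=202.57_deg

crossed belt: β = asin((r1+r2)/C) = asin(18/92) = 11.2828°
wrap1 = wrap2 = π + 2β = 202.5656°
tangent length = C·cosβ = 90.2219
L = (r1+r2)·wrap + 2·C·cosβ = 18·3.5354 + 2·90.2219 = 244.0818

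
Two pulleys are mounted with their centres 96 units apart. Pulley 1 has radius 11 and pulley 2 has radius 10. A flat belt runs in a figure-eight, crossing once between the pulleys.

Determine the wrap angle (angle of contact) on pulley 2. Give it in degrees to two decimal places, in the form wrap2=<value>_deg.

wrap2=205.27_deg

crossed belt: β = asin((r1+r2)/C) = asin(21/96) = 12.6356°
wrap1 = wrap2 = π + 2β = 205.2713°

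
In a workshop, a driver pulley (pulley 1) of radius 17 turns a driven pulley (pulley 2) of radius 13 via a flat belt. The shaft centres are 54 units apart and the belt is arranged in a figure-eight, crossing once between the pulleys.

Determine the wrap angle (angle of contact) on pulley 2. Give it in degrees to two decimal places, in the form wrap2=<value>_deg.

wrap2=247.50_deg

crossed belt: β = asin((r1+r2)/C) = asin(30/54) = 33.7490°
wrap1 = wrap2 = π + 2β = 247.4980°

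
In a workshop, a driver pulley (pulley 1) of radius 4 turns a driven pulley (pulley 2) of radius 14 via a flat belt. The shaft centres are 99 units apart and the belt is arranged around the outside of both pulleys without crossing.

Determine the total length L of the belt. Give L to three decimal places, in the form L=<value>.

L=255.560

open belt: β = asin((r2−r1)/C) = asin(10/99) = 5.7973°
wrap1 = π − 2β = 168.4053°
wrap2 = π + 2β = 191.5947°
tangent length = C·cosβ = 98.4937
L = r1·wrap1 + r2·wrap2 + 2·C·cosβ = 4·2.9392 + 14·3.3440 + 2·98.4937 = 255.5596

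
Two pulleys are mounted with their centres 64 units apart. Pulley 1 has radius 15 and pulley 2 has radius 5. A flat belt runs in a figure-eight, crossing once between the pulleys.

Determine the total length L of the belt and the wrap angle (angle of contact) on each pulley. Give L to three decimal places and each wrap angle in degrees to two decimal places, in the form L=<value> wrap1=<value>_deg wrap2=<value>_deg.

L=197.134 wrap1=216.42_deg wrap2=216.42_deg

crossed belt: β = asin((r1+r2)/C) = asin(20/64) = 18.2100°
wrap1 = wrap2 = π + 2β = 216.4199°
tangent length = C·cosβ = 60.7947
L = (r1+r2)·wrap + 2·C·cosβ = 20·3.7772 + 2·60.7947 = 197.1343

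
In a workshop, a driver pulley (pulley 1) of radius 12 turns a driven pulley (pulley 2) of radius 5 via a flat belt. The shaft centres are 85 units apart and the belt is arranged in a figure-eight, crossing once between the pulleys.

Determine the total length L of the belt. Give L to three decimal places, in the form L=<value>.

crossed belt: β = asin((r1+r2)/C) = asin(17/85) = 11.5370°
wrap1 = wrap2 = π + 2β = 203.0739°
tangent length = C·cosβ = 83.2827
L = (r1+r2)·wrap + 2·C·cosβ = 17·3.5443 + 2·83.2827 = 226.8185

L=226.819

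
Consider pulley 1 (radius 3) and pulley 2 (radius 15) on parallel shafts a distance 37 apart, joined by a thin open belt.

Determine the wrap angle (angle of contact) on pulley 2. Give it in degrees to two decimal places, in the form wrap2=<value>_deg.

open belt: β = asin((r2−r1)/C) = asin(12/37) = 18.9246°
wrap1 = π − 2β = 142.1507°
wrap2 = π + 2β = 217.8493°

wrap2=217.85_deg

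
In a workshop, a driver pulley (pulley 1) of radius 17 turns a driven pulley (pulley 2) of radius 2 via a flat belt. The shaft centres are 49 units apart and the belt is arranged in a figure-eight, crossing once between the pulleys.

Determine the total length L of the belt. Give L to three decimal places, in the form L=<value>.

L=165.154

crossed belt: β = asin((r1+r2)/C) = asin(19/49) = 22.8149°
wrap1 = wrap2 = π + 2β = 225.6298°
tangent length = C·cosβ = 45.1664
L = (r1+r2)·wrap + 2·C·cosβ = 19·3.9380 + 2·45.1664 = 165.1544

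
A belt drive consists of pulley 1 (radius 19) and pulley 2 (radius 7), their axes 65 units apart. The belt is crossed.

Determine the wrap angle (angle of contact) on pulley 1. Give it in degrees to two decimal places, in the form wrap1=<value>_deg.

crossed belt: β = asin((r1+r2)/C) = asin(26/65) = 23.5782°
wrap1 = wrap2 = π + 2β = 227.1564°

wrap1=227.16_deg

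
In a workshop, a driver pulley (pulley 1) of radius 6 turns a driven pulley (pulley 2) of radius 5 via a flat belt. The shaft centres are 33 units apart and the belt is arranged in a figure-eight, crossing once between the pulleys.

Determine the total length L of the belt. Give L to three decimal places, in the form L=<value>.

crossed belt: β = asin((r1+r2)/C) = asin(11/33) = 19.4712°
wrap1 = wrap2 = π + 2β = 218.9424°
tangent length = C·cosβ = 31.1127
L = (r1+r2)·wrap + 2·C·cosβ = 11·3.8213 + 2·31.1127 = 104.2593

L=104.259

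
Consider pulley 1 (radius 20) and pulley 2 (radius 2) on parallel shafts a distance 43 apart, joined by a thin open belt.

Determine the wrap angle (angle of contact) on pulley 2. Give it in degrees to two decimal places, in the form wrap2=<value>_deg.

open belt: β = asin((r2−r1)/C) = asin(-18/43) = -24.7465°
wrap1 = π − 2β = 229.4930°
wrap2 = π + 2β = 130.5070°

wrap2=130.51_deg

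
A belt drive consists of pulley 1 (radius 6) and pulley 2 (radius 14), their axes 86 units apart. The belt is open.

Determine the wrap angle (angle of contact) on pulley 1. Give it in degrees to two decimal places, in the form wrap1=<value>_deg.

open belt: β = asin((r2−r1)/C) = asin(8/86) = 5.3376°
wrap1 = π − 2β = 169.3249°
wrap2 = π + 2β = 190.6751°

wrap1=169.32_deg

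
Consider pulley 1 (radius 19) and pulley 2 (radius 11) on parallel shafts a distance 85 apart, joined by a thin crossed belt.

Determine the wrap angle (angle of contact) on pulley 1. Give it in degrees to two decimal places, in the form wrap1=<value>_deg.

crossed belt: β = asin((r1+r2)/C) = asin(30/85) = 20.6673°
wrap1 = wrap2 = π + 2β = 221.3346°

wrap1=221.33_deg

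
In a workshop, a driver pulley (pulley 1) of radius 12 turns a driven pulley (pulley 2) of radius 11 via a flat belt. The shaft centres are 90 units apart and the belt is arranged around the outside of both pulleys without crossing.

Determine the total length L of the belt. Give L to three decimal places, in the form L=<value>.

L=252.268

open belt: β = asin((r2−r1)/C) = asin(-1/90) = -0.6366°
wrap1 = π − 2β = 181.2733°
wrap2 = π + 2β = 178.7267°
tangent length = C·cosβ = 89.9944
L = r1·wrap1 + r2·wrap2 + 2·C·cosβ = 12·3.1638 + 11·3.1194 + 2·89.9944 = 252.2677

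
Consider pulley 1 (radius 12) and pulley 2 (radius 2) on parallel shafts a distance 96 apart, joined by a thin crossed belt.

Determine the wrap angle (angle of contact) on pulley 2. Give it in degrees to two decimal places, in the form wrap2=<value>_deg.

wrap2=196.77_deg

crossed belt: β = asin((r1+r2)/C) = asin(14/96) = 8.3855°
wrap1 = wrap2 = π + 2β = 196.7711°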